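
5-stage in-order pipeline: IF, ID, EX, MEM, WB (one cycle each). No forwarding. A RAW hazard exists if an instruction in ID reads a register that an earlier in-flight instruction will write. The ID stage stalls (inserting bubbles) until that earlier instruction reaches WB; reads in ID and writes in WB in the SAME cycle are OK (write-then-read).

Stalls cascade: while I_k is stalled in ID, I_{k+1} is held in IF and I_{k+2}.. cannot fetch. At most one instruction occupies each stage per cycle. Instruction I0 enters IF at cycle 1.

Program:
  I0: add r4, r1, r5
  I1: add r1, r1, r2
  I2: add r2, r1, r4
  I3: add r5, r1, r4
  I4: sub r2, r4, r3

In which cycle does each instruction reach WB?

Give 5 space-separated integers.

Answer: 5 6 9 10 11

Derivation:
I0 add r4 <- r1,r5: IF@1 ID@2 stall=0 (-) EX@3 MEM@4 WB@5
I1 add r1 <- r1,r2: IF@2 ID@3 stall=0 (-) EX@4 MEM@5 WB@6
I2 add r2 <- r1,r4: IF@3 ID@4 stall=2 (RAW on I1.r1 (WB@6)) EX@7 MEM@8 WB@9
I3 add r5 <- r1,r4: IF@4 ID@7 stall=0 (-) EX@8 MEM@9 WB@10
I4 sub r2 <- r4,r3: IF@7 ID@8 stall=0 (-) EX@9 MEM@10 WB@11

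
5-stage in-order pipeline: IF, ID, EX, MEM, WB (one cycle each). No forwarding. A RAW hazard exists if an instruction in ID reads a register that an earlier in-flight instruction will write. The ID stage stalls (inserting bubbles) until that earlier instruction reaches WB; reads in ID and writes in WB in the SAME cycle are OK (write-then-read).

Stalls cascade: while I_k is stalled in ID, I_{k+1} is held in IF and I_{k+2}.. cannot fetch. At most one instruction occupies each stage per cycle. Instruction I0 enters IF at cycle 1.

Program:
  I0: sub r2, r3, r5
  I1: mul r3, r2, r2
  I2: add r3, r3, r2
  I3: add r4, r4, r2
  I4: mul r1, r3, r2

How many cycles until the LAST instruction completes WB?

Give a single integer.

Answer: 14

Derivation:
I0 sub r2 <- r3,r5: IF@1 ID@2 stall=0 (-) EX@3 MEM@4 WB@5
I1 mul r3 <- r2,r2: IF@2 ID@3 stall=2 (RAW on I0.r2 (WB@5)) EX@6 MEM@7 WB@8
I2 add r3 <- r3,r2: IF@3 ID@6 stall=2 (RAW on I1.r3 (WB@8)) EX@9 MEM@10 WB@11
I3 add r4 <- r4,r2: IF@6 ID@9 stall=0 (-) EX@10 MEM@11 WB@12
I4 mul r1 <- r3,r2: IF@9 ID@10 stall=1 (RAW on I2.r3 (WB@11)) EX@12 MEM@13 WB@14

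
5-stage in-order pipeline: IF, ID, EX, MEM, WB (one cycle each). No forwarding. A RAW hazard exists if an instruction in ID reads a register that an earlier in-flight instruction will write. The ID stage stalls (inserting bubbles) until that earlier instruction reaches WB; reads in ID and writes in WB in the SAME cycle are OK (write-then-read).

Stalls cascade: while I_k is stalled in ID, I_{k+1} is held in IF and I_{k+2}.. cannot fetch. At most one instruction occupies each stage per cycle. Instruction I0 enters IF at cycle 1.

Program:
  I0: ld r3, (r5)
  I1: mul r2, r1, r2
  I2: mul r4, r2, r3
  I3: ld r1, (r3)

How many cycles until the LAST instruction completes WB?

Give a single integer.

I0 ld r3 <- r5: IF@1 ID@2 stall=0 (-) EX@3 MEM@4 WB@5
I1 mul r2 <- r1,r2: IF@2 ID@3 stall=0 (-) EX@4 MEM@5 WB@6
I2 mul r4 <- r2,r3: IF@3 ID@4 stall=2 (RAW on I1.r2 (WB@6)) EX@7 MEM@8 WB@9
I3 ld r1 <- r3: IF@4 ID@7 stall=0 (-) EX@8 MEM@9 WB@10

Answer: 10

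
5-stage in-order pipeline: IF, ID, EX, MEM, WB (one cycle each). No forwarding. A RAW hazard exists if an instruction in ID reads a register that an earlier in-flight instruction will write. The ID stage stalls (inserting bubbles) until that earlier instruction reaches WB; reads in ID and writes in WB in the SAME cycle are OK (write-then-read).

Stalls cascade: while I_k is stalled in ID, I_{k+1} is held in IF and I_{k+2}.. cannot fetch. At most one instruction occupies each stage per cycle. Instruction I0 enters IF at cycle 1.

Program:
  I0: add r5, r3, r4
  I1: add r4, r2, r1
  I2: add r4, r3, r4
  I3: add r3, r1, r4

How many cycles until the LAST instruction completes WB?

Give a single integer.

I0 add r5 <- r3,r4: IF@1 ID@2 stall=0 (-) EX@3 MEM@4 WB@5
I1 add r4 <- r2,r1: IF@2 ID@3 stall=0 (-) EX@4 MEM@5 WB@6
I2 add r4 <- r3,r4: IF@3 ID@4 stall=2 (RAW on I1.r4 (WB@6)) EX@7 MEM@8 WB@9
I3 add r3 <- r1,r4: IF@4 ID@7 stall=2 (RAW on I2.r4 (WB@9)) EX@10 MEM@11 WB@12

Answer: 12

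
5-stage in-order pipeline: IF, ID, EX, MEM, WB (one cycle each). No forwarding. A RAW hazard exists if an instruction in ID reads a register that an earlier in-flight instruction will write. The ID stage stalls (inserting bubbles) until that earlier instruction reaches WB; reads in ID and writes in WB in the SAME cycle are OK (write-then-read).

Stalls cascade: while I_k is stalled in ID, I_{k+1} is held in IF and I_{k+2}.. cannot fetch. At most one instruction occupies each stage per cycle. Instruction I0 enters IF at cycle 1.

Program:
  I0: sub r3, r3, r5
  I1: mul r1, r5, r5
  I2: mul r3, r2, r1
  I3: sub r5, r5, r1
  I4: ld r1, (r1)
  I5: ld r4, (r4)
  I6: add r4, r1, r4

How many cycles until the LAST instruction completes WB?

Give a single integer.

Answer: 15

Derivation:
I0 sub r3 <- r3,r5: IF@1 ID@2 stall=0 (-) EX@3 MEM@4 WB@5
I1 mul r1 <- r5,r5: IF@2 ID@3 stall=0 (-) EX@4 MEM@5 WB@6
I2 mul r3 <- r2,r1: IF@3 ID@4 stall=2 (RAW on I1.r1 (WB@6)) EX@7 MEM@8 WB@9
I3 sub r5 <- r5,r1: IF@4 ID@7 stall=0 (-) EX@8 MEM@9 WB@10
I4 ld r1 <- r1: IF@7 ID@8 stall=0 (-) EX@9 MEM@10 WB@11
I5 ld r4 <- r4: IF@8 ID@9 stall=0 (-) EX@10 MEM@11 WB@12
I6 add r4 <- r1,r4: IF@9 ID@10 stall=2 (RAW on I5.r4 (WB@12)) EX@13 MEM@14 WB@15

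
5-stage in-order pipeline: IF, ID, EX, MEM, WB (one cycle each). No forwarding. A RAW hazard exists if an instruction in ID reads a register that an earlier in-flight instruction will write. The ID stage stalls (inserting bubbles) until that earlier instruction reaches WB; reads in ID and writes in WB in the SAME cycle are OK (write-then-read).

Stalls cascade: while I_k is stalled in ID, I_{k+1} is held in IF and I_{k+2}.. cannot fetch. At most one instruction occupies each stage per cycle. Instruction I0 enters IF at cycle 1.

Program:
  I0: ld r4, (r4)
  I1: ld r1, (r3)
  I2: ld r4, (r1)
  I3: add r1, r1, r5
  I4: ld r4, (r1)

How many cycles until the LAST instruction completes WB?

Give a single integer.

I0 ld r4 <- r4: IF@1 ID@2 stall=0 (-) EX@3 MEM@4 WB@5
I1 ld r1 <- r3: IF@2 ID@3 stall=0 (-) EX@4 MEM@5 WB@6
I2 ld r4 <- r1: IF@3 ID@4 stall=2 (RAW on I1.r1 (WB@6)) EX@7 MEM@8 WB@9
I3 add r1 <- r1,r5: IF@4 ID@7 stall=0 (-) EX@8 MEM@9 WB@10
I4 ld r4 <- r1: IF@7 ID@8 stall=2 (RAW on I3.r1 (WB@10)) EX@11 MEM@12 WB@13

Answer: 13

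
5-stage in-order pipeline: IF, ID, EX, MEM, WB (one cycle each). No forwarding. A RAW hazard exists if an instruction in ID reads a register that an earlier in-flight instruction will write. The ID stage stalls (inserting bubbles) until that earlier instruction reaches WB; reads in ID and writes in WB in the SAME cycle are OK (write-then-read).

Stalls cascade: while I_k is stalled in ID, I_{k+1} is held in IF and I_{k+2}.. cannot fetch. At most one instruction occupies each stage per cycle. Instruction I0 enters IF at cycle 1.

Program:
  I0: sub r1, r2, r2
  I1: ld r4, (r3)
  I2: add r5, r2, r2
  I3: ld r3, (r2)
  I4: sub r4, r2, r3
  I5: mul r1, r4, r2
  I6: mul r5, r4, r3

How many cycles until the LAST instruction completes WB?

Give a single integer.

I0 sub r1 <- r2,r2: IF@1 ID@2 stall=0 (-) EX@3 MEM@4 WB@5
I1 ld r4 <- r3: IF@2 ID@3 stall=0 (-) EX@4 MEM@5 WB@6
I2 add r5 <- r2,r2: IF@3 ID@4 stall=0 (-) EX@5 MEM@6 WB@7
I3 ld r3 <- r2: IF@4 ID@5 stall=0 (-) EX@6 MEM@7 WB@8
I4 sub r4 <- r2,r3: IF@5 ID@6 stall=2 (RAW on I3.r3 (WB@8)) EX@9 MEM@10 WB@11
I5 mul r1 <- r4,r2: IF@6 ID@9 stall=2 (RAW on I4.r4 (WB@11)) EX@12 MEM@13 WB@14
I6 mul r5 <- r4,r3: IF@9 ID@12 stall=0 (-) EX@13 MEM@14 WB@15

Answer: 15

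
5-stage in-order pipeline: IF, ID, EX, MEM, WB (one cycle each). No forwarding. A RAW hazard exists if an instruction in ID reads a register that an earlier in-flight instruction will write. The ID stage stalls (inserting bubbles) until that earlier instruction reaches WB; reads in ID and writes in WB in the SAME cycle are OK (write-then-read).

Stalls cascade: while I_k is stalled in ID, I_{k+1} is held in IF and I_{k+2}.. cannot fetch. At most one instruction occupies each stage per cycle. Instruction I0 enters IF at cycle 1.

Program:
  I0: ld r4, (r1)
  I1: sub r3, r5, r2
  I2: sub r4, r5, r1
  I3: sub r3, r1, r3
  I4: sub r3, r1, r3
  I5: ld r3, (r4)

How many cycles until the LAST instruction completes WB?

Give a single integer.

I0 ld r4 <- r1: IF@1 ID@2 stall=0 (-) EX@3 MEM@4 WB@5
I1 sub r3 <- r5,r2: IF@2 ID@3 stall=0 (-) EX@4 MEM@5 WB@6
I2 sub r4 <- r5,r1: IF@3 ID@4 stall=0 (-) EX@5 MEM@6 WB@7
I3 sub r3 <- r1,r3: IF@4 ID@5 stall=1 (RAW on I1.r3 (WB@6)) EX@7 MEM@8 WB@9
I4 sub r3 <- r1,r3: IF@5 ID@7 stall=2 (RAW on I3.r3 (WB@9)) EX@10 MEM@11 WB@12
I5 ld r3 <- r4: IF@7 ID@10 stall=0 (-) EX@11 MEM@12 WB@13

Answer: 13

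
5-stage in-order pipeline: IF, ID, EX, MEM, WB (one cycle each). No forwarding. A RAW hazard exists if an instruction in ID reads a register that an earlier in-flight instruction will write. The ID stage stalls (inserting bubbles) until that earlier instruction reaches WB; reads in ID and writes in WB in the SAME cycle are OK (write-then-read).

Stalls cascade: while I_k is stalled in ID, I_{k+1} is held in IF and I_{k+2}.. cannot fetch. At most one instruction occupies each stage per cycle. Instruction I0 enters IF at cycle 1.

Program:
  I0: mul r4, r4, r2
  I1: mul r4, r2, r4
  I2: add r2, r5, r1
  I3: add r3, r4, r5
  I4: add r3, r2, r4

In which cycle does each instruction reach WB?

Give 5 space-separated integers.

I0 mul r4 <- r4,r2: IF@1 ID@2 stall=0 (-) EX@3 MEM@4 WB@5
I1 mul r4 <- r2,r4: IF@2 ID@3 stall=2 (RAW on I0.r4 (WB@5)) EX@6 MEM@7 WB@8
I2 add r2 <- r5,r1: IF@3 ID@6 stall=0 (-) EX@7 MEM@8 WB@9
I3 add r3 <- r4,r5: IF@6 ID@7 stall=1 (RAW on I1.r4 (WB@8)) EX@9 MEM@10 WB@11
I4 add r3 <- r2,r4: IF@7 ID@9 stall=0 (-) EX@10 MEM@11 WB@12

Answer: 5 8 9 11 12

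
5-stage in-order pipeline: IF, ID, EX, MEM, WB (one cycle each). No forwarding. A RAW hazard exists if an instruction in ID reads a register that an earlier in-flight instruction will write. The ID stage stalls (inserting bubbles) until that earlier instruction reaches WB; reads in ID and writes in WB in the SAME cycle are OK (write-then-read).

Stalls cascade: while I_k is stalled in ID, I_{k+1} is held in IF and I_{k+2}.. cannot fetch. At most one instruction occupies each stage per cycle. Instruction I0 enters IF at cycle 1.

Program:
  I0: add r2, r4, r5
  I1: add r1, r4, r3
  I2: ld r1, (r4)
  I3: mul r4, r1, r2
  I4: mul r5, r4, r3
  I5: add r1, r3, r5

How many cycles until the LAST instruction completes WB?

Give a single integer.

Answer: 16

Derivation:
I0 add r2 <- r4,r5: IF@1 ID@2 stall=0 (-) EX@3 MEM@4 WB@5
I1 add r1 <- r4,r3: IF@2 ID@3 stall=0 (-) EX@4 MEM@5 WB@6
I2 ld r1 <- r4: IF@3 ID@4 stall=0 (-) EX@5 MEM@6 WB@7
I3 mul r4 <- r1,r2: IF@4 ID@5 stall=2 (RAW on I2.r1 (WB@7)) EX@8 MEM@9 WB@10
I4 mul r5 <- r4,r3: IF@5 ID@8 stall=2 (RAW on I3.r4 (WB@10)) EX@11 MEM@12 WB@13
I5 add r1 <- r3,r5: IF@8 ID@11 stall=2 (RAW on I4.r5 (WB@13)) EX@14 MEM@15 WB@16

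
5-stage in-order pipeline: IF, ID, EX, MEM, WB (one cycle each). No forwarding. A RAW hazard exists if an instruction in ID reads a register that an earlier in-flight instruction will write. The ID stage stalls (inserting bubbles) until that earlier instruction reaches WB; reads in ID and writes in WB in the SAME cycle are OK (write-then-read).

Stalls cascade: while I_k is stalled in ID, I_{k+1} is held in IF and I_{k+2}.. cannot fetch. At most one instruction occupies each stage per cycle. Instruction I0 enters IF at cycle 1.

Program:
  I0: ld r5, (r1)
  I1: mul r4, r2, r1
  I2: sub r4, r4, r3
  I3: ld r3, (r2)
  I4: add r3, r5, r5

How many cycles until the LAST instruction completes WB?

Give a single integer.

I0 ld r5 <- r1: IF@1 ID@2 stall=0 (-) EX@3 MEM@4 WB@5
I1 mul r4 <- r2,r1: IF@2 ID@3 stall=0 (-) EX@4 MEM@5 WB@6
I2 sub r4 <- r4,r3: IF@3 ID@4 stall=2 (RAW on I1.r4 (WB@6)) EX@7 MEM@8 WB@9
I3 ld r3 <- r2: IF@4 ID@7 stall=0 (-) EX@8 MEM@9 WB@10
I4 add r3 <- r5,r5: IF@7 ID@8 stall=0 (-) EX@9 MEM@10 WB@11

Answer: 11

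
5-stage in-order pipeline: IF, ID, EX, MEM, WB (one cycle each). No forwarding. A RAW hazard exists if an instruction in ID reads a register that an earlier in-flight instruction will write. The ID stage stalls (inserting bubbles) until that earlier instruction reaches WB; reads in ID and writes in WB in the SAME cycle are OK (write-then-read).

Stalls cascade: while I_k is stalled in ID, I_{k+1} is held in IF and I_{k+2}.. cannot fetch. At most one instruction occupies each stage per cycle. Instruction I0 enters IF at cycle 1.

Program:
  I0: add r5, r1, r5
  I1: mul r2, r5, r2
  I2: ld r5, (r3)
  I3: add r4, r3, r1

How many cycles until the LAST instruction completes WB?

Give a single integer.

I0 add r5 <- r1,r5: IF@1 ID@2 stall=0 (-) EX@3 MEM@4 WB@5
I1 mul r2 <- r5,r2: IF@2 ID@3 stall=2 (RAW on I0.r5 (WB@5)) EX@6 MEM@7 WB@8
I2 ld r5 <- r3: IF@3 ID@6 stall=0 (-) EX@7 MEM@8 WB@9
I3 add r4 <- r3,r1: IF@6 ID@7 stall=0 (-) EX@8 MEM@9 WB@10

Answer: 10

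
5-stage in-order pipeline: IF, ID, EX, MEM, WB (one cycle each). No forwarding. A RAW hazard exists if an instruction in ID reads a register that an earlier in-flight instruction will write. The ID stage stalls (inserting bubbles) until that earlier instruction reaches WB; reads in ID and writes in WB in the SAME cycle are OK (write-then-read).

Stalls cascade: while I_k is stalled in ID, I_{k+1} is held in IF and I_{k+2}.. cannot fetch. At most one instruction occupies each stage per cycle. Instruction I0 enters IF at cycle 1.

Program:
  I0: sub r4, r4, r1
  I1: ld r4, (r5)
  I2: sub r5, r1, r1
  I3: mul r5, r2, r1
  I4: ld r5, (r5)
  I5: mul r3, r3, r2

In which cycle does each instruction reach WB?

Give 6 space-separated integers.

Answer: 5 6 7 8 11 12

Derivation:
I0 sub r4 <- r4,r1: IF@1 ID@2 stall=0 (-) EX@3 MEM@4 WB@5
I1 ld r4 <- r5: IF@2 ID@3 stall=0 (-) EX@4 MEM@5 WB@6
I2 sub r5 <- r1,r1: IF@3 ID@4 stall=0 (-) EX@5 MEM@6 WB@7
I3 mul r5 <- r2,r1: IF@4 ID@5 stall=0 (-) EX@6 MEM@7 WB@8
I4 ld r5 <- r5: IF@5 ID@6 stall=2 (RAW on I3.r5 (WB@8)) EX@9 MEM@10 WB@11
I5 mul r3 <- r3,r2: IF@6 ID@9 stall=0 (-) EX@10 MEM@11 WB@12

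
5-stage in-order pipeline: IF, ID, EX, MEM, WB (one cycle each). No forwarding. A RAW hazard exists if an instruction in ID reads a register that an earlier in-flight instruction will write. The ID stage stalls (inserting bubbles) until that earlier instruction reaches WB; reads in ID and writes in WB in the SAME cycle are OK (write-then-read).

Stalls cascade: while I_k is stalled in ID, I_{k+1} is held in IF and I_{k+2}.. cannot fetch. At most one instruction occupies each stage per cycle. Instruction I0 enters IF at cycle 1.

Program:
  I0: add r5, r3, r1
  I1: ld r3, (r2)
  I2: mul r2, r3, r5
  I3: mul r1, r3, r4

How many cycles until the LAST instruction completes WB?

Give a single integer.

I0 add r5 <- r3,r1: IF@1 ID@2 stall=0 (-) EX@3 MEM@4 WB@5
I1 ld r3 <- r2: IF@2 ID@3 stall=0 (-) EX@4 MEM@5 WB@6
I2 mul r2 <- r3,r5: IF@3 ID@4 stall=2 (RAW on I1.r3 (WB@6)) EX@7 MEM@8 WB@9
I3 mul r1 <- r3,r4: IF@4 ID@7 stall=0 (-) EX@8 MEM@9 WB@10

Answer: 10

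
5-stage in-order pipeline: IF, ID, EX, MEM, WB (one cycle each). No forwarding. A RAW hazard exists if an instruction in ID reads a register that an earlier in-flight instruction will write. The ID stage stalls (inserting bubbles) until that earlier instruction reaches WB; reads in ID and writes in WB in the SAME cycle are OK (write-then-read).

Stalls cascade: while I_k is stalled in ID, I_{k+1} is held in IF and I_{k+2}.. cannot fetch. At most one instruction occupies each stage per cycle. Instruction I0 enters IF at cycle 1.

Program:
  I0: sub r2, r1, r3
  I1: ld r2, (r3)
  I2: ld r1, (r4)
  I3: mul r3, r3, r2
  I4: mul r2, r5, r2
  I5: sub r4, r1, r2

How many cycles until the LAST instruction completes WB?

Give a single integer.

I0 sub r2 <- r1,r3: IF@1 ID@2 stall=0 (-) EX@3 MEM@4 WB@5
I1 ld r2 <- r3: IF@2 ID@3 stall=0 (-) EX@4 MEM@5 WB@6
I2 ld r1 <- r4: IF@3 ID@4 stall=0 (-) EX@5 MEM@6 WB@7
I3 mul r3 <- r3,r2: IF@4 ID@5 stall=1 (RAW on I1.r2 (WB@6)) EX@7 MEM@8 WB@9
I4 mul r2 <- r5,r2: IF@5 ID@7 stall=0 (-) EX@8 MEM@9 WB@10
I5 sub r4 <- r1,r2: IF@7 ID@8 stall=2 (RAW on I4.r2 (WB@10)) EX@11 MEM@12 WB@13

Answer: 13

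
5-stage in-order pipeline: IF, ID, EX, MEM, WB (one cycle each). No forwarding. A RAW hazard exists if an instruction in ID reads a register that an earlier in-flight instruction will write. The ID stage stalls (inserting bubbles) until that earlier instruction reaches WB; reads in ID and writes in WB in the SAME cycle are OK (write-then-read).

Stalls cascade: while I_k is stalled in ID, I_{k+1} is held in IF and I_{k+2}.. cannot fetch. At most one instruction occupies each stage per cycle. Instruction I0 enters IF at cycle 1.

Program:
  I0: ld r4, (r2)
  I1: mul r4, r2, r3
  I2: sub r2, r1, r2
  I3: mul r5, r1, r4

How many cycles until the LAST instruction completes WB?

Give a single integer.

I0 ld r4 <- r2: IF@1 ID@2 stall=0 (-) EX@3 MEM@4 WB@5
I1 mul r4 <- r2,r3: IF@2 ID@3 stall=0 (-) EX@4 MEM@5 WB@6
I2 sub r2 <- r1,r2: IF@3 ID@4 stall=0 (-) EX@5 MEM@6 WB@7
I3 mul r5 <- r1,r4: IF@4 ID@5 stall=1 (RAW on I1.r4 (WB@6)) EX@7 MEM@8 WB@9

Answer: 9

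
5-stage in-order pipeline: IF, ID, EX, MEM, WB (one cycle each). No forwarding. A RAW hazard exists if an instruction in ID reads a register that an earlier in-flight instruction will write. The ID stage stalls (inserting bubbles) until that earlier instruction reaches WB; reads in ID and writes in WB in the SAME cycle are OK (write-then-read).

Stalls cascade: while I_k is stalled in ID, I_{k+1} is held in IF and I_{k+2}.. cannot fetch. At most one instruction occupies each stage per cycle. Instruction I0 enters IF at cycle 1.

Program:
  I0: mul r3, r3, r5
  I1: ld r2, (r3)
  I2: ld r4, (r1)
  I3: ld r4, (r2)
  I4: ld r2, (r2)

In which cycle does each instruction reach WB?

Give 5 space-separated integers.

I0 mul r3 <- r3,r5: IF@1 ID@2 stall=0 (-) EX@3 MEM@4 WB@5
I1 ld r2 <- r3: IF@2 ID@3 stall=2 (RAW on I0.r3 (WB@5)) EX@6 MEM@7 WB@8
I2 ld r4 <- r1: IF@3 ID@6 stall=0 (-) EX@7 MEM@8 WB@9
I3 ld r4 <- r2: IF@6 ID@7 stall=1 (RAW on I1.r2 (WB@8)) EX@9 MEM@10 WB@11
I4 ld r2 <- r2: IF@7 ID@9 stall=0 (-) EX@10 MEM@11 WB@12

Answer: 5 8 9 11 12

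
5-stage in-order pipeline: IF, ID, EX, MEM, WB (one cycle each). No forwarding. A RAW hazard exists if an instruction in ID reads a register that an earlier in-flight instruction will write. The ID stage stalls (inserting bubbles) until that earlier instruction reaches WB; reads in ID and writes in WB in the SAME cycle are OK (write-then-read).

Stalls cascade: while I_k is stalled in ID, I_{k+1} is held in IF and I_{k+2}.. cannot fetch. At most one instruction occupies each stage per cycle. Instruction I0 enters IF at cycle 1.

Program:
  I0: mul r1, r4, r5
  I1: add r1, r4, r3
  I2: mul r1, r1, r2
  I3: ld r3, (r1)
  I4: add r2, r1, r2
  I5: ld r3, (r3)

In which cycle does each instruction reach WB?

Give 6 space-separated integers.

Answer: 5 6 9 12 13 15

Derivation:
I0 mul r1 <- r4,r5: IF@1 ID@2 stall=0 (-) EX@3 MEM@4 WB@5
I1 add r1 <- r4,r3: IF@2 ID@3 stall=0 (-) EX@4 MEM@5 WB@6
I2 mul r1 <- r1,r2: IF@3 ID@4 stall=2 (RAW on I1.r1 (WB@6)) EX@7 MEM@8 WB@9
I3 ld r3 <- r1: IF@4 ID@7 stall=2 (RAW on I2.r1 (WB@9)) EX@10 MEM@11 WB@12
I4 add r2 <- r1,r2: IF@7 ID@10 stall=0 (-) EX@11 MEM@12 WB@13
I5 ld r3 <- r3: IF@10 ID@11 stall=1 (RAW on I3.r3 (WB@12)) EX@13 MEM@14 WB@15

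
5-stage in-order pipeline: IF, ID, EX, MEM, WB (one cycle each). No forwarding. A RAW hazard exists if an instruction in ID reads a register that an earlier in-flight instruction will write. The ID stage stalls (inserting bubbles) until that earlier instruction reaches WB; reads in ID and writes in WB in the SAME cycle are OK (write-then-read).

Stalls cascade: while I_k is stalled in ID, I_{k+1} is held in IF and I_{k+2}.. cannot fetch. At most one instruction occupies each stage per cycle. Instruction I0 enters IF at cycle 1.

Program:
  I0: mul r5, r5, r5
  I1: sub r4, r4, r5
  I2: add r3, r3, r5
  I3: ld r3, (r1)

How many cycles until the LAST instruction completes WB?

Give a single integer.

Answer: 10

Derivation:
I0 mul r5 <- r5,r5: IF@1 ID@2 stall=0 (-) EX@3 MEM@4 WB@5
I1 sub r4 <- r4,r5: IF@2 ID@3 stall=2 (RAW on I0.r5 (WB@5)) EX@6 MEM@7 WB@8
I2 add r3 <- r3,r5: IF@3 ID@6 stall=0 (-) EX@7 MEM@8 WB@9
I3 ld r3 <- r1: IF@6 ID@7 stall=0 (-) EX@8 MEM@9 WB@10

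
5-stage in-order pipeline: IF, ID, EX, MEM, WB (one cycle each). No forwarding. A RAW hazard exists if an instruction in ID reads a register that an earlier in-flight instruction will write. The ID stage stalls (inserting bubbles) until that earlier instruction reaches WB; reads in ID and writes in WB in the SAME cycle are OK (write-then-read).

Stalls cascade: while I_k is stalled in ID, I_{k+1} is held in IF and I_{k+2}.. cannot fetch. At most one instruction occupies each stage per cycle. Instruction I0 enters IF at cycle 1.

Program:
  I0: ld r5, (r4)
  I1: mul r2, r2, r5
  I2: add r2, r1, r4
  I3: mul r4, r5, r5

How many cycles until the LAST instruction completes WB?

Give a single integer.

Answer: 10

Derivation:
I0 ld r5 <- r4: IF@1 ID@2 stall=0 (-) EX@3 MEM@4 WB@5
I1 mul r2 <- r2,r5: IF@2 ID@3 stall=2 (RAW on I0.r5 (WB@5)) EX@6 MEM@7 WB@8
I2 add r2 <- r1,r4: IF@3 ID@6 stall=0 (-) EX@7 MEM@8 WB@9
I3 mul r4 <- r5,r5: IF@6 ID@7 stall=0 (-) EX@8 MEM@9 WB@10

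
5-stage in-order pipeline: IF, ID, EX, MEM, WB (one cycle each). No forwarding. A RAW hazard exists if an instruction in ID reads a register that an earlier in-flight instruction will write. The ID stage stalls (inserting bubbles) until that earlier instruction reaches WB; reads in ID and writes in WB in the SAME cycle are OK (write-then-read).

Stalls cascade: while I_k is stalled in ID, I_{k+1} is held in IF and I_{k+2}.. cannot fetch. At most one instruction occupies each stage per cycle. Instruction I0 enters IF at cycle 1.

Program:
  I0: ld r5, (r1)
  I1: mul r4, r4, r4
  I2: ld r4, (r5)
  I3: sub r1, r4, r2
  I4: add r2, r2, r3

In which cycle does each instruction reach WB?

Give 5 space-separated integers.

I0 ld r5 <- r1: IF@1 ID@2 stall=0 (-) EX@3 MEM@4 WB@5
I1 mul r4 <- r4,r4: IF@2 ID@3 stall=0 (-) EX@4 MEM@5 WB@6
I2 ld r4 <- r5: IF@3 ID@4 stall=1 (RAW on I0.r5 (WB@5)) EX@6 MEM@7 WB@8
I3 sub r1 <- r4,r2: IF@4 ID@6 stall=2 (RAW on I2.r4 (WB@8)) EX@9 MEM@10 WB@11
I4 add r2 <- r2,r3: IF@6 ID@9 stall=0 (-) EX@10 MEM@11 WB@12

Answer: 5 6 8 11 12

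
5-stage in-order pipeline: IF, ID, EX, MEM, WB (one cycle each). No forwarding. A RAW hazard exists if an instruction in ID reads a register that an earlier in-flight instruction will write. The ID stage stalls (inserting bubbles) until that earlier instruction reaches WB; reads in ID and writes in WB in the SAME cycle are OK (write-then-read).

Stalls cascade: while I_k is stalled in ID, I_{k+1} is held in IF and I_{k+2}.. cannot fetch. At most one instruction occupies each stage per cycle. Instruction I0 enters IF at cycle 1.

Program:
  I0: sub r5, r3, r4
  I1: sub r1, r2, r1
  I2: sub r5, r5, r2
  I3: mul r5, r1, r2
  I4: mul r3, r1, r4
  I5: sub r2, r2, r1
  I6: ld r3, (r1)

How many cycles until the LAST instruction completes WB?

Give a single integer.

I0 sub r5 <- r3,r4: IF@1 ID@2 stall=0 (-) EX@3 MEM@4 WB@5
I1 sub r1 <- r2,r1: IF@2 ID@3 stall=0 (-) EX@4 MEM@5 WB@6
I2 sub r5 <- r5,r2: IF@3 ID@4 stall=1 (RAW on I0.r5 (WB@5)) EX@6 MEM@7 WB@8
I3 mul r5 <- r1,r2: IF@4 ID@6 stall=0 (-) EX@7 MEM@8 WB@9
I4 mul r3 <- r1,r4: IF@6 ID@7 stall=0 (-) EX@8 MEM@9 WB@10
I5 sub r2 <- r2,r1: IF@7 ID@8 stall=0 (-) EX@9 MEM@10 WB@11
I6 ld r3 <- r1: IF@8 ID@9 stall=0 (-) EX@10 MEM@11 WB@12

Answer: 12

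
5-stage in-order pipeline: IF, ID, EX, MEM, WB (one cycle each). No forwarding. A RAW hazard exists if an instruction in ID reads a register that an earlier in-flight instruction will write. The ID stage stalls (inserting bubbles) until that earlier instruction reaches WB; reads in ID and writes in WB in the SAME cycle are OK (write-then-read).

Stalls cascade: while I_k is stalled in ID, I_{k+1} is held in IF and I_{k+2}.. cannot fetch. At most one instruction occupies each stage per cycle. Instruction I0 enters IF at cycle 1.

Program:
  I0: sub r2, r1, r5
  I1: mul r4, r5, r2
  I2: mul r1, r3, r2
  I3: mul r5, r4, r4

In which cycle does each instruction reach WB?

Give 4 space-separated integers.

I0 sub r2 <- r1,r5: IF@1 ID@2 stall=0 (-) EX@3 MEM@4 WB@5
I1 mul r4 <- r5,r2: IF@2 ID@3 stall=2 (RAW on I0.r2 (WB@5)) EX@6 MEM@7 WB@8
I2 mul r1 <- r3,r2: IF@3 ID@6 stall=0 (-) EX@7 MEM@8 WB@9
I3 mul r5 <- r4,r4: IF@6 ID@7 stall=1 (RAW on I1.r4 (WB@8)) EX@9 MEM@10 WB@11

Answer: 5 8 9 11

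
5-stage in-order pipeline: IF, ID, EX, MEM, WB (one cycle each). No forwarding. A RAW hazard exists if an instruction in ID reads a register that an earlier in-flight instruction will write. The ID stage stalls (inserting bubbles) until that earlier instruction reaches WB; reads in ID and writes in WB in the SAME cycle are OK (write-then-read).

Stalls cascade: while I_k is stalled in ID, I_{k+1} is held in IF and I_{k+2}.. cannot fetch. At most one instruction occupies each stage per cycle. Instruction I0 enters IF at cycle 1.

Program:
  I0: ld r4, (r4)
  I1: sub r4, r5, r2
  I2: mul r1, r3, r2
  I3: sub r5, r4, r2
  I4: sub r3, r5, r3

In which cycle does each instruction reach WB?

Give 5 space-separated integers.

Answer: 5 6 7 9 12

Derivation:
I0 ld r4 <- r4: IF@1 ID@2 stall=0 (-) EX@3 MEM@4 WB@5
I1 sub r4 <- r5,r2: IF@2 ID@3 stall=0 (-) EX@4 MEM@5 WB@6
I2 mul r1 <- r3,r2: IF@3 ID@4 stall=0 (-) EX@5 MEM@6 WB@7
I3 sub r5 <- r4,r2: IF@4 ID@5 stall=1 (RAW on I1.r4 (WB@6)) EX@7 MEM@8 WB@9
I4 sub r3 <- r5,r3: IF@5 ID@7 stall=2 (RAW on I3.r5 (WB@9)) EX@10 MEM@11 WB@12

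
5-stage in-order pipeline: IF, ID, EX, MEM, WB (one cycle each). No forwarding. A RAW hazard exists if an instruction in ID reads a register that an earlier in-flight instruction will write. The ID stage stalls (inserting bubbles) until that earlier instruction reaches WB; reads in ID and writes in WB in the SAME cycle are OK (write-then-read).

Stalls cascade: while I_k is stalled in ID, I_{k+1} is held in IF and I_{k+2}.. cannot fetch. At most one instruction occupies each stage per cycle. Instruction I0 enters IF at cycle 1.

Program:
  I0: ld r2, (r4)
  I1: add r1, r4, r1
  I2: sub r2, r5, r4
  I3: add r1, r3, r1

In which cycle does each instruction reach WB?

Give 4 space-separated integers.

I0 ld r2 <- r4: IF@1 ID@2 stall=0 (-) EX@3 MEM@4 WB@5
I1 add r1 <- r4,r1: IF@2 ID@3 stall=0 (-) EX@4 MEM@5 WB@6
I2 sub r2 <- r5,r4: IF@3 ID@4 stall=0 (-) EX@5 MEM@6 WB@7
I3 add r1 <- r3,r1: IF@4 ID@5 stall=1 (RAW on I1.r1 (WB@6)) EX@7 MEM@8 WB@9

Answer: 5 6 7 9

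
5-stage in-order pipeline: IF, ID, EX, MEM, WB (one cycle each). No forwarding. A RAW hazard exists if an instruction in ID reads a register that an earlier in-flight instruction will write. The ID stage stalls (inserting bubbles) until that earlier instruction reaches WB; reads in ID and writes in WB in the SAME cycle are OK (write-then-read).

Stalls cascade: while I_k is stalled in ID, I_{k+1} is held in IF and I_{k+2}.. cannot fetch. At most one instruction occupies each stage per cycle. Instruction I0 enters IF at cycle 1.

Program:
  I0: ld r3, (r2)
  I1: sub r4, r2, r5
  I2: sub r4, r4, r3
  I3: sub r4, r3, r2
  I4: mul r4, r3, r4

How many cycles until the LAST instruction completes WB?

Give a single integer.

I0 ld r3 <- r2: IF@1 ID@2 stall=0 (-) EX@3 MEM@4 WB@5
I1 sub r4 <- r2,r5: IF@2 ID@3 stall=0 (-) EX@4 MEM@5 WB@6
I2 sub r4 <- r4,r3: IF@3 ID@4 stall=2 (RAW on I1.r4 (WB@6)) EX@7 MEM@8 WB@9
I3 sub r4 <- r3,r2: IF@4 ID@7 stall=0 (-) EX@8 MEM@9 WB@10
I4 mul r4 <- r3,r4: IF@7 ID@8 stall=2 (RAW on I3.r4 (WB@10)) EX@11 MEM@12 WB@13

Answer: 13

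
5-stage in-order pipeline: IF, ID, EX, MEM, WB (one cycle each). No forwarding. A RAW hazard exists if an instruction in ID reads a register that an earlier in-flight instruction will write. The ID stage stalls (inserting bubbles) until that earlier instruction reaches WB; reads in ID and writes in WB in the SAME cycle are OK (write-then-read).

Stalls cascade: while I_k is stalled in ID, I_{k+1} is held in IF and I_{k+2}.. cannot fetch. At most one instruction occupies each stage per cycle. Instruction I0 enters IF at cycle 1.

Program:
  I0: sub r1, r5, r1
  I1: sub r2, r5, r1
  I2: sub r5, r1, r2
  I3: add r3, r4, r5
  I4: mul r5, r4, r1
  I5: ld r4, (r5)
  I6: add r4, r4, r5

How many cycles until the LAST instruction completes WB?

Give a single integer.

I0 sub r1 <- r5,r1: IF@1 ID@2 stall=0 (-) EX@3 MEM@4 WB@5
I1 sub r2 <- r5,r1: IF@2 ID@3 stall=2 (RAW on I0.r1 (WB@5)) EX@6 MEM@7 WB@8
I2 sub r5 <- r1,r2: IF@3 ID@6 stall=2 (RAW on I1.r2 (WB@8)) EX@9 MEM@10 WB@11
I3 add r3 <- r4,r5: IF@6 ID@9 stall=2 (RAW on I2.r5 (WB@11)) EX@12 MEM@13 WB@14
I4 mul r5 <- r4,r1: IF@9 ID@12 stall=0 (-) EX@13 MEM@14 WB@15
I5 ld r4 <- r5: IF@12 ID@13 stall=2 (RAW on I4.r5 (WB@15)) EX@16 MEM@17 WB@18
I6 add r4 <- r4,r5: IF@13 ID@16 stall=2 (RAW on I5.r4 (WB@18)) EX@19 MEM@20 WB@21

Answer: 21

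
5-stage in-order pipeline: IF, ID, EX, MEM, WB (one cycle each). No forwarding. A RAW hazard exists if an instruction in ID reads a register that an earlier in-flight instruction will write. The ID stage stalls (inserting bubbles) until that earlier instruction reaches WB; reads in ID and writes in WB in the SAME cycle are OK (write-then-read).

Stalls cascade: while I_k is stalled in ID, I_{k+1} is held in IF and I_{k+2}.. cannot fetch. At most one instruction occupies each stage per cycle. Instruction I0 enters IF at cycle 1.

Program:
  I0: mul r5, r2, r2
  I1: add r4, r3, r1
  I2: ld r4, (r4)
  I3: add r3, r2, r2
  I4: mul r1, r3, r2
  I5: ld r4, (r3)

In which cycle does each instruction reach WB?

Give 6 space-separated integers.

Answer: 5 6 9 10 13 14

Derivation:
I0 mul r5 <- r2,r2: IF@1 ID@2 stall=0 (-) EX@3 MEM@4 WB@5
I1 add r4 <- r3,r1: IF@2 ID@3 stall=0 (-) EX@4 MEM@5 WB@6
I2 ld r4 <- r4: IF@3 ID@4 stall=2 (RAW on I1.r4 (WB@6)) EX@7 MEM@8 WB@9
I3 add r3 <- r2,r2: IF@4 ID@7 stall=0 (-) EX@8 MEM@9 WB@10
I4 mul r1 <- r3,r2: IF@7 ID@8 stall=2 (RAW on I3.r3 (WB@10)) EX@11 MEM@12 WB@13
I5 ld r4 <- r3: IF@8 ID@11 stall=0 (-) EX@12 MEM@13 WB@14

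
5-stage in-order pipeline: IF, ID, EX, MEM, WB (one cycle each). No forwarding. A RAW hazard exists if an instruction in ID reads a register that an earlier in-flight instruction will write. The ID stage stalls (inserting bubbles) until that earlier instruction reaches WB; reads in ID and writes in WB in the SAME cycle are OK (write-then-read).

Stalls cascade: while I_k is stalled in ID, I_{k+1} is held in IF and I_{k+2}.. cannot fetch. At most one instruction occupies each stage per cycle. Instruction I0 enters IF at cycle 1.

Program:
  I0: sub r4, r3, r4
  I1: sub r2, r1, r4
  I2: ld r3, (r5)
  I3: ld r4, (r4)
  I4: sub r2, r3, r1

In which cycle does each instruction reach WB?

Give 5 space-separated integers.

Answer: 5 8 9 10 12

Derivation:
I0 sub r4 <- r3,r4: IF@1 ID@2 stall=0 (-) EX@3 MEM@4 WB@5
I1 sub r2 <- r1,r4: IF@2 ID@3 stall=2 (RAW on I0.r4 (WB@5)) EX@6 MEM@7 WB@8
I2 ld r3 <- r5: IF@3 ID@6 stall=0 (-) EX@7 MEM@8 WB@9
I3 ld r4 <- r4: IF@6 ID@7 stall=0 (-) EX@8 MEM@9 WB@10
I4 sub r2 <- r3,r1: IF@7 ID@8 stall=1 (RAW on I2.r3 (WB@9)) EX@10 MEM@11 WB@12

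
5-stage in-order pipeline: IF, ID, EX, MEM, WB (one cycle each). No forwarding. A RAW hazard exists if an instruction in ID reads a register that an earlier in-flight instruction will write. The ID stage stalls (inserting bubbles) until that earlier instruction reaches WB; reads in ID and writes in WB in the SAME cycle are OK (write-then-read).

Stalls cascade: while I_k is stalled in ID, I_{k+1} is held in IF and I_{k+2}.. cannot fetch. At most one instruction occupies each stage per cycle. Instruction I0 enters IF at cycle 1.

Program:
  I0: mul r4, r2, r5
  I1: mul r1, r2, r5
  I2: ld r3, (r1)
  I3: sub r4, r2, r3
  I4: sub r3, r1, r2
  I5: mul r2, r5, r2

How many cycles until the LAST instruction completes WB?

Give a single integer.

Answer: 14

Derivation:
I0 mul r4 <- r2,r5: IF@1 ID@2 stall=0 (-) EX@3 MEM@4 WB@5
I1 mul r1 <- r2,r5: IF@2 ID@3 stall=0 (-) EX@4 MEM@5 WB@6
I2 ld r3 <- r1: IF@3 ID@4 stall=2 (RAW on I1.r1 (WB@6)) EX@7 MEM@8 WB@9
I3 sub r4 <- r2,r3: IF@4 ID@7 stall=2 (RAW on I2.r3 (WB@9)) EX@10 MEM@11 WB@12
I4 sub r3 <- r1,r2: IF@7 ID@10 stall=0 (-) EX@11 MEM@12 WB@13
I5 mul r2 <- r5,r2: IF@10 ID@11 stall=0 (-) EX@12 MEM@13 WB@14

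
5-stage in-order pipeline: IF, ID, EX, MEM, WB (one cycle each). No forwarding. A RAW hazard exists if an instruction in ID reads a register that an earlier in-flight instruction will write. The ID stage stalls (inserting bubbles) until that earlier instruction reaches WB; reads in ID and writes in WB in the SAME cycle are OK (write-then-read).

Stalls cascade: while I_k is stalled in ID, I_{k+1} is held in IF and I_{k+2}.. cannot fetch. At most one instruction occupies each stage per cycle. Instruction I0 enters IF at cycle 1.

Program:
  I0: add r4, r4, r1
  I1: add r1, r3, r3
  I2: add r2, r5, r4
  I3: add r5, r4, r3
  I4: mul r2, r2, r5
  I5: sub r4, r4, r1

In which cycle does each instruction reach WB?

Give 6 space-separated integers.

I0 add r4 <- r4,r1: IF@1 ID@2 stall=0 (-) EX@3 MEM@4 WB@5
I1 add r1 <- r3,r3: IF@2 ID@3 stall=0 (-) EX@4 MEM@5 WB@6
I2 add r2 <- r5,r4: IF@3 ID@4 stall=1 (RAW on I0.r4 (WB@5)) EX@6 MEM@7 WB@8
I3 add r5 <- r4,r3: IF@4 ID@6 stall=0 (-) EX@7 MEM@8 WB@9
I4 mul r2 <- r2,r5: IF@6 ID@7 stall=2 (RAW on I3.r5 (WB@9)) EX@10 MEM@11 WB@12
I5 sub r4 <- r4,r1: IF@7 ID@10 stall=0 (-) EX@11 MEM@12 WB@13

Answer: 5 6 8 9 12 13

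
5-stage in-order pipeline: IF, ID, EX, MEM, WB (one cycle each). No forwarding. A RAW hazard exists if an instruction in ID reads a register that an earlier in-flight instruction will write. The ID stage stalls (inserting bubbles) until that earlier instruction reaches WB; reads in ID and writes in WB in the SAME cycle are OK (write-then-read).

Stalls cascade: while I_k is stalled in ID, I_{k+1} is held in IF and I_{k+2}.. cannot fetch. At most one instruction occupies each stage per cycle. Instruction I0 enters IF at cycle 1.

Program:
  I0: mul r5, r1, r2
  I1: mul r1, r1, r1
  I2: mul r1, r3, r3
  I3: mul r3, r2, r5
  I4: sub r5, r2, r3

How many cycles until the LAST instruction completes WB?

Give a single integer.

I0 mul r5 <- r1,r2: IF@1 ID@2 stall=0 (-) EX@3 MEM@4 WB@5
I1 mul r1 <- r1,r1: IF@2 ID@3 stall=0 (-) EX@4 MEM@5 WB@6
I2 mul r1 <- r3,r3: IF@3 ID@4 stall=0 (-) EX@5 MEM@6 WB@7
I3 mul r3 <- r2,r5: IF@4 ID@5 stall=0 (-) EX@6 MEM@7 WB@8
I4 sub r5 <- r2,r3: IF@5 ID@6 stall=2 (RAW on I3.r3 (WB@8)) EX@9 MEM@10 WB@11

Answer: 11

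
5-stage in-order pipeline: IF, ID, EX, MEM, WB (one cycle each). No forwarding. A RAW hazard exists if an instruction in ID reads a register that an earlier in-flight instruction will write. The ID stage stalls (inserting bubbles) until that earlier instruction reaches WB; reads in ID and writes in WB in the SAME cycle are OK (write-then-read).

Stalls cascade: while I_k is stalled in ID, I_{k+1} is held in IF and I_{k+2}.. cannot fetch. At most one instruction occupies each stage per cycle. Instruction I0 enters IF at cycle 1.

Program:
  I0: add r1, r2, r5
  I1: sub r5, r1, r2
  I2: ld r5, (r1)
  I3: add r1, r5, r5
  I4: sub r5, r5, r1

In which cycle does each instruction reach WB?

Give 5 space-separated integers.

Answer: 5 8 9 12 15

Derivation:
I0 add r1 <- r2,r5: IF@1 ID@2 stall=0 (-) EX@3 MEM@4 WB@5
I1 sub r5 <- r1,r2: IF@2 ID@3 stall=2 (RAW on I0.r1 (WB@5)) EX@6 MEM@7 WB@8
I2 ld r5 <- r1: IF@3 ID@6 stall=0 (-) EX@7 MEM@8 WB@9
I3 add r1 <- r5,r5: IF@6 ID@7 stall=2 (RAW on I2.r5 (WB@9)) EX@10 MEM@11 WB@12
I4 sub r5 <- r5,r1: IF@7 ID@10 stall=2 (RAW on I3.r1 (WB@12)) EX@13 MEM@14 WB@15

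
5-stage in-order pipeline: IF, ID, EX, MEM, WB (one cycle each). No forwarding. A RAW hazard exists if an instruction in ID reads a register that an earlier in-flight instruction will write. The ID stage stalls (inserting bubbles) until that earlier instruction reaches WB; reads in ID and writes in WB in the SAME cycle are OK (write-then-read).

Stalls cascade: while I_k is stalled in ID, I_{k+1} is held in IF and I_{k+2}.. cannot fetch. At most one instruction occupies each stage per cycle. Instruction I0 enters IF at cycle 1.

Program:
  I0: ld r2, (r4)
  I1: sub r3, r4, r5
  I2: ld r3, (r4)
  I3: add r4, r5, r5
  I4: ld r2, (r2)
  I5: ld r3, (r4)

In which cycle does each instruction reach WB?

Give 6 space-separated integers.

I0 ld r2 <- r4: IF@1 ID@2 stall=0 (-) EX@3 MEM@4 WB@5
I1 sub r3 <- r4,r5: IF@2 ID@3 stall=0 (-) EX@4 MEM@5 WB@6
I2 ld r3 <- r4: IF@3 ID@4 stall=0 (-) EX@5 MEM@6 WB@7
I3 add r4 <- r5,r5: IF@4 ID@5 stall=0 (-) EX@6 MEM@7 WB@8
I4 ld r2 <- r2: IF@5 ID@6 stall=0 (-) EX@7 MEM@8 WB@9
I5 ld r3 <- r4: IF@6 ID@7 stall=1 (RAW on I3.r4 (WB@8)) EX@9 MEM@10 WB@11

Answer: 5 6 7 8 9 11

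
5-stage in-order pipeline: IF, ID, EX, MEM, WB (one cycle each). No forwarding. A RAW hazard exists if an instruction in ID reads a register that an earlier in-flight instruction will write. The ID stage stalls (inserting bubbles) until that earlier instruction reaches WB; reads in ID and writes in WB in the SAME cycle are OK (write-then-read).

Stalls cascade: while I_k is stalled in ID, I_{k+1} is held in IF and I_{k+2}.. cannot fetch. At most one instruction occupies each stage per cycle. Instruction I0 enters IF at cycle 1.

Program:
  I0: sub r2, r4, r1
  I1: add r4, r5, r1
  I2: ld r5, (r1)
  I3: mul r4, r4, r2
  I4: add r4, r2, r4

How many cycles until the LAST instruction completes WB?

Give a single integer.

I0 sub r2 <- r4,r1: IF@1 ID@2 stall=0 (-) EX@3 MEM@4 WB@5
I1 add r4 <- r5,r1: IF@2 ID@3 stall=0 (-) EX@4 MEM@5 WB@6
I2 ld r5 <- r1: IF@3 ID@4 stall=0 (-) EX@5 MEM@6 WB@7
I3 mul r4 <- r4,r2: IF@4 ID@5 stall=1 (RAW on I1.r4 (WB@6)) EX@7 MEM@8 WB@9
I4 add r4 <- r2,r4: IF@5 ID@7 stall=2 (RAW on I3.r4 (WB@9)) EX@10 MEM@11 WB@12

Answer: 12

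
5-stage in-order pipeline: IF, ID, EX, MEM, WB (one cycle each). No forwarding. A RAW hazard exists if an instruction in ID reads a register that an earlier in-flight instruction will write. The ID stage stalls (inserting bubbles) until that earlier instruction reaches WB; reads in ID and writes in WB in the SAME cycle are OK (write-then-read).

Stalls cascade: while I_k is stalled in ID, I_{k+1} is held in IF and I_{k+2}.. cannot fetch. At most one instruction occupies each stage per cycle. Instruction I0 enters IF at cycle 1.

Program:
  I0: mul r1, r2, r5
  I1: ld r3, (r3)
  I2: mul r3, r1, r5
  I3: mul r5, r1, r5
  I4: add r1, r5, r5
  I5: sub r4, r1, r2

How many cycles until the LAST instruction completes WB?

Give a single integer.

Answer: 15

Derivation:
I0 mul r1 <- r2,r5: IF@1 ID@2 stall=0 (-) EX@3 MEM@4 WB@5
I1 ld r3 <- r3: IF@2 ID@3 stall=0 (-) EX@4 MEM@5 WB@6
I2 mul r3 <- r1,r5: IF@3 ID@4 stall=1 (RAW on I0.r1 (WB@5)) EX@6 MEM@7 WB@8
I3 mul r5 <- r1,r5: IF@4 ID@6 stall=0 (-) EX@7 MEM@8 WB@9
I4 add r1 <- r5,r5: IF@6 ID@7 stall=2 (RAW on I3.r5 (WB@9)) EX@10 MEM@11 WB@12
I5 sub r4 <- r1,r2: IF@7 ID@10 stall=2 (RAW on I4.r1 (WB@12)) EX@13 MEM@14 WB@15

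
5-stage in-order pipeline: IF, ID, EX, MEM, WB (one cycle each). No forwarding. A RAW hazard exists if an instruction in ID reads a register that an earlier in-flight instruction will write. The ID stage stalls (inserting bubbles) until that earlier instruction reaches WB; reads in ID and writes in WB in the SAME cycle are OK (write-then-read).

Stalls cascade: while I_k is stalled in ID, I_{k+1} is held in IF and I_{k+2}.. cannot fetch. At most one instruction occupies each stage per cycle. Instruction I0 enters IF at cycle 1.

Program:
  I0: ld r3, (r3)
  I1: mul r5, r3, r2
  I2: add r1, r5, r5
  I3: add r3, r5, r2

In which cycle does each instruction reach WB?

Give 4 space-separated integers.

Answer: 5 8 11 12

Derivation:
I0 ld r3 <- r3: IF@1 ID@2 stall=0 (-) EX@3 MEM@4 WB@5
I1 mul r5 <- r3,r2: IF@2 ID@3 stall=2 (RAW on I0.r3 (WB@5)) EX@6 MEM@7 WB@8
I2 add r1 <- r5,r5: IF@3 ID@6 stall=2 (RAW on I1.r5 (WB@8)) EX@9 MEM@10 WB@11
I3 add r3 <- r5,r2: IF@6 ID@9 stall=0 (-) EX@10 MEM@11 WB@12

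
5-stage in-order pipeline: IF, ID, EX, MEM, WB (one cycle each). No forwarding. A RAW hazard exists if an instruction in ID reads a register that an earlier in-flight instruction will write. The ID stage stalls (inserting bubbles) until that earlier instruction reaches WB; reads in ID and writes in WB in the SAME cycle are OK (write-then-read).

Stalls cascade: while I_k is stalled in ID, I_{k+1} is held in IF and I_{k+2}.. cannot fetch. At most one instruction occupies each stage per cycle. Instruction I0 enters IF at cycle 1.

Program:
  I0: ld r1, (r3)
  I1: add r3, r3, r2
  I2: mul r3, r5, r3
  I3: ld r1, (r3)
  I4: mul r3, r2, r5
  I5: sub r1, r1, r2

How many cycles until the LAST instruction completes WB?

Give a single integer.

Answer: 15

Derivation:
I0 ld r1 <- r3: IF@1 ID@2 stall=0 (-) EX@3 MEM@4 WB@5
I1 add r3 <- r3,r2: IF@2 ID@3 stall=0 (-) EX@4 MEM@5 WB@6
I2 mul r3 <- r5,r3: IF@3 ID@4 stall=2 (RAW on I1.r3 (WB@6)) EX@7 MEM@8 WB@9
I3 ld r1 <- r3: IF@4 ID@7 stall=2 (RAW on I2.r3 (WB@9)) EX@10 MEM@11 WB@12
I4 mul r3 <- r2,r5: IF@7 ID@10 stall=0 (-) EX@11 MEM@12 WB@13
I5 sub r1 <- r1,r2: IF@10 ID@11 stall=1 (RAW on I3.r1 (WB@12)) EX@13 MEM@14 WB@15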